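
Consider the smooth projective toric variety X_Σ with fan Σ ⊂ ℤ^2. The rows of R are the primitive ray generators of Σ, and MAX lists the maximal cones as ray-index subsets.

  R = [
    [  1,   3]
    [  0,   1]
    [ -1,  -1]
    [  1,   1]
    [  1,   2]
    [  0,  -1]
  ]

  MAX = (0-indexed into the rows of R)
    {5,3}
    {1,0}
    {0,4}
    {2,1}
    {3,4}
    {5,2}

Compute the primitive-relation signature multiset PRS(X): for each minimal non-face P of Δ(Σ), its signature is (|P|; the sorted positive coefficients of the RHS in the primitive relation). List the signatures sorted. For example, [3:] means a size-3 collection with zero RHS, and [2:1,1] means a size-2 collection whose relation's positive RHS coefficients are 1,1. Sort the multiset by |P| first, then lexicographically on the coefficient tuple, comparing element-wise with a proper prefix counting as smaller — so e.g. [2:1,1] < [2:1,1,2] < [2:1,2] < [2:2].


Δ(Σ) — 6 vertices, 9 min non-faces:

  P={1,5}:  v_{1} + v_{5} = 0 — sig = [2:]
  P={2,3}:  v_{2} + v_{3} = 0 — sig = [2:]
  P={0,5}:  v_{0} + v_{5} = v_{4} — sig = [2:1]
  P={1,3}:  v_{1} + v_{3} = v_{4} — sig = [2:1]
  P={1,4}:  v_{1} + v_{4} = v_{0} — sig = [2:1]
  P={2,4}:  v_{2} + v_{4} = v_{1} — sig = [2:1]
  P={4,5}:  v_{4} + v_{5} = v_{3} — sig = [2:1]
  P={0,2}:  v_{0} + v_{2} = 2·v_{1} — sig = [2:2]
  P={0,3}:  v_{0} + v_{3} = 2·v_{4} — sig = [2:2]

so the primitive-relation signature multiset is
{ [2:] ×2,  [2:1] ×5,  [2:2] ×2 }


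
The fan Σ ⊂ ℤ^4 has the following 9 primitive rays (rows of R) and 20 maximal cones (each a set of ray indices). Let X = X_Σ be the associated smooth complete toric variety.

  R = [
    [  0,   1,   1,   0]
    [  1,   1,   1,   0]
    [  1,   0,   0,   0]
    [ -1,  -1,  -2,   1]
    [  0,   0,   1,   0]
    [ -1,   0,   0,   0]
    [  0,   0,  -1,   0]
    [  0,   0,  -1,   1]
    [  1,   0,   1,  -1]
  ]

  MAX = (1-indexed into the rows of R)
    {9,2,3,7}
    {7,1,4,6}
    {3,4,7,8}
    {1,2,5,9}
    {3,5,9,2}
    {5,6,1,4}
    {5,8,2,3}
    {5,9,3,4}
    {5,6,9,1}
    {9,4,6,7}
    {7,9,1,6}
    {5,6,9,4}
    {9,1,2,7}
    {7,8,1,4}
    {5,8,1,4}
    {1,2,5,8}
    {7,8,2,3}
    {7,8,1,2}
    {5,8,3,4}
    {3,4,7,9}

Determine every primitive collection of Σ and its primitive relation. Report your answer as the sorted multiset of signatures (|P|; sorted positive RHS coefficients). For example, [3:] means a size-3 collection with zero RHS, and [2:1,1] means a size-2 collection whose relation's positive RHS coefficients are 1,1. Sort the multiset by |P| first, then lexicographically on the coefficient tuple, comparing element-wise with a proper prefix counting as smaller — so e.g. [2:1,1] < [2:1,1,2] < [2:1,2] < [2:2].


8 minimal non-faces of Δ(Σ) (on 9 rays):

  P={3,6}:  v_{3} + v_{6} = 0 ; sig = [2:]
  P={5,7}:  v_{5} + v_{7} = 0 ; sig = [2:]
  P={1,3}:  v_{1} + v_{3} = v_{2} ; sig = [2:1]
  P={2,4}:  v_{2} + v_{4} = v_{8} ; sig = [2:1]
  P={2,6}:  v_{2} + v_{6} = v_{1} ; sig = [2:1]
  P={8,9}:  v_{8} + v_{9} = v_{3} ; sig = [2:1]
  P={6,8}:  v_{6} + v_{8} = v_{1} + v_{4} ; sig = [2:1,1]
  P={1,4,9}:  v_{1} + v_{4} + v_{9} = 0 ; sig = [3:]

so the primitive-relation signature multiset is
[[2:], [2:], [2:1], [2:1], [2:1], [2:1], [2:1,1], [3:]]


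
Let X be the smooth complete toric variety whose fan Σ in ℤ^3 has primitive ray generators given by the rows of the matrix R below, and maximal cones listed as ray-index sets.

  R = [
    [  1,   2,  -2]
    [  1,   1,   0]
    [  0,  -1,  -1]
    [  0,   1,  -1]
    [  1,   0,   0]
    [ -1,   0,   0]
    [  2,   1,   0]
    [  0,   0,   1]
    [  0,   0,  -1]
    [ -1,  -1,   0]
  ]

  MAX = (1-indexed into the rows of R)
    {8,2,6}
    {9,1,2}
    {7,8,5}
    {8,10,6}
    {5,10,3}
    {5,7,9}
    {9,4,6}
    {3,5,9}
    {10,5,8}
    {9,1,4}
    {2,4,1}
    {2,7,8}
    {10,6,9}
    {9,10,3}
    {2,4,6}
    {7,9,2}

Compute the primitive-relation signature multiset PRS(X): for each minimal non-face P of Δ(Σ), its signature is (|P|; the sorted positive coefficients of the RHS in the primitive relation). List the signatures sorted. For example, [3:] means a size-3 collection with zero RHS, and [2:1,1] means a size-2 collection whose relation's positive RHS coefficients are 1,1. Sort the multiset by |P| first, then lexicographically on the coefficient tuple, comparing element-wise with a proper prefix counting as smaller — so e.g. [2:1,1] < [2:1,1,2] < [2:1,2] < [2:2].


Primitive collections (24):

  {2,10}:  v_{2} + v_{10} = 0  ⇒ sig = [2:]
  {5,6}:  v_{5} + v_{6} = 0  ⇒ sig = [2:]
  {8,9}:  v_{8} + v_{9} = 0  ⇒ sig = [2:]
  {2,5}:  v_{2} + v_{5} = v_{7}  ⇒ sig = [2:1]
  {6,7}:  v_{6} + v_{7} = v_{2}  ⇒ sig = [2:1]
  {7,10}:  v_{7} + v_{10} = v_{5}  ⇒ sig = [2:1]
  {1,8}:  v_{1} + v_{8} = v_{2} + v_{4}  ⇒ sig = [2:1,1]
  {1,10}:  v_{1} + v_{10} = v_{4} + v_{9}  ⇒ sig = [2:1,1]
  {2,3}:  v_{2} + v_{3} = v_{5} + v_{9}  ⇒ sig = [2:1,1]
  {3,6}:  v_{3} + v_{6} = v_{9} + v_{10}  ⇒ sig = [2:1,1]
  {3,8}:  v_{3} + v_{8} = v_{5} + v_{10}  ⇒ sig = [2:1,1]
  {4,5}:  v_{4} + v_{5} = v_{2} + v_{9}  ⇒ sig = [2:1,1]
  {4,8}:  v_{4} + v_{8} = v_{2} + v_{6}  ⇒ sig = [2:1,1]
  {4,10}:  v_{4} + v_{10} = v_{6} + v_{9}  ⇒ sig = [2:1,1]
  {3,7}:  v_{3} + v_{7} = 2·v_{5} + v_{9}  ⇒ sig = [2:1,2]
  {4,7}:  v_{4} + v_{7} = 2·v_{2} + v_{9}  ⇒ sig = [2:1,2]
  {1,3}:  v_{1} + v_{3} = v_{2} + 3·v_{9}  ⇒ sig = [2:1,3]
  {1,6}:  v_{1} + v_{6} = 2·v_{4}  ⇒ sig = [2:2]
  {3,4}:  v_{3} + v_{4} = 2·v_{9}  ⇒ sig = [2:2]
  {1,5}:  v_{1} + v_{5} = 2·v_{2} + 2·v_{9}  ⇒ sig = [2:2,2]
  {1,7}:  v_{1} + v_{7} = 3·v_{2} + 2·v_{9}  ⇒ sig = [2:2,3]
  {2,4,9}:  v_{2} + v_{4} + v_{9} = v_{1}  ⇒ sig = [3:1]
  {2,6,9}:  v_{2} + v_{6} + v_{9} = v_{4}  ⇒ sig = [3:1]
  {5,9,10}:  v_{5} + v_{9} + v_{10} = v_{3}  ⇒ sig = [3:1]

Hence PRS(X_Σ) =
    |P|=2: 21 collections, coeffs (), (), (), (1), (1), (1), (1,1), (1,1), (1,1), (1,1), (1,1), (1,1), (1,1), (1,1), (1,2), (1,2), (1,3), (2), (2), (2,2), (2,3)
    |P|=3: 3 collections, coeffs (1), (1), (1)


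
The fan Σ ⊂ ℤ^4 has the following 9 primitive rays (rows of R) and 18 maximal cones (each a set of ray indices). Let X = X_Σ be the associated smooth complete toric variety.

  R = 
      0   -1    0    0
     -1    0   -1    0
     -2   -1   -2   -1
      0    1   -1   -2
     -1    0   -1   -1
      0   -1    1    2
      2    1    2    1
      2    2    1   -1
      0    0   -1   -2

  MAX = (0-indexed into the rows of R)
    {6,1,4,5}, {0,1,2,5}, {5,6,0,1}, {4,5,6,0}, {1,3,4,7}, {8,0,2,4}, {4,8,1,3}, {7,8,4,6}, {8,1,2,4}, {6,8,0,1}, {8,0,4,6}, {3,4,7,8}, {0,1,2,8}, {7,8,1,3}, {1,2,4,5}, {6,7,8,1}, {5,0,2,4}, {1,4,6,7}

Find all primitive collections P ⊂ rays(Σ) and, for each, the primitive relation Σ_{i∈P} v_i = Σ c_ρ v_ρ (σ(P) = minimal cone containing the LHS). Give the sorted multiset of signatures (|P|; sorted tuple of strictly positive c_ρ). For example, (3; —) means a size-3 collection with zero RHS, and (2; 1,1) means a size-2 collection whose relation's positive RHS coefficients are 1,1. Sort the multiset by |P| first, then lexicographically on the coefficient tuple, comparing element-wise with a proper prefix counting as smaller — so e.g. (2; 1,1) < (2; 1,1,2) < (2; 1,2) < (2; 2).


12 minimal non-faces of Δ(Σ) (on 9 rays):

  • {2,6}:  v_{2} + v_{6} = 0  ⟹  sig = (2; —)
  • {3,5}:  v_{3} + v_{5} = 0  ⟹  sig = (2; —)
  • {0,3}:  v_{0} + v_{3} = v_{8}  ⟹  sig = (2; 1)
  • {2,7}:  v_{2} + v_{7} = v_{3}  ⟹  sig = (2; 1)
  • {3,6}:  v_{3} + v_{6} = v_{7}  ⟹  sig = (2; 1)
  • {5,7}:  v_{5} + v_{7} = v_{6}  ⟹  sig = (2; 1)
  • {5,8}:  v_{5} + v_{8} = v_{0}  ⟹  sig = (2; 1)
  • {0,7}:  v_{0} + v_{7} = v_{6} + v_{8}  ⟹  sig = (2; 1,1)
  • {2,3}:  v_{2} + v_{3} = v_{1} + v_{4} + v_{8}  ⟹  sig = (2; 1,1,1)
  • {0,1,4}:  v_{0} + v_{1} + v_{4} = v_{2}  ⟹  sig = (3; 1)
  • {1,4,6,8}:  v_{1} + v_{4} + v_{6} + v_{8} = v_{3}  ⟹  sig = (4; 1)
  • {1,4,7,8}:  v_{1} + v_{4} + v_{7} + v_{8} = 2·v_{3}  ⟹  sig = (4; 2)

Hence PRS(X_Σ) =
    (2; —)
    (2; —)
    (2; 1)
    (2; 1)
    (2; 1)
    (2; 1)
    (2; 1)
    (2; 1,1)
    (2; 1,1,1)
    (3; 1)
    (4; 1)
    (4; 2)


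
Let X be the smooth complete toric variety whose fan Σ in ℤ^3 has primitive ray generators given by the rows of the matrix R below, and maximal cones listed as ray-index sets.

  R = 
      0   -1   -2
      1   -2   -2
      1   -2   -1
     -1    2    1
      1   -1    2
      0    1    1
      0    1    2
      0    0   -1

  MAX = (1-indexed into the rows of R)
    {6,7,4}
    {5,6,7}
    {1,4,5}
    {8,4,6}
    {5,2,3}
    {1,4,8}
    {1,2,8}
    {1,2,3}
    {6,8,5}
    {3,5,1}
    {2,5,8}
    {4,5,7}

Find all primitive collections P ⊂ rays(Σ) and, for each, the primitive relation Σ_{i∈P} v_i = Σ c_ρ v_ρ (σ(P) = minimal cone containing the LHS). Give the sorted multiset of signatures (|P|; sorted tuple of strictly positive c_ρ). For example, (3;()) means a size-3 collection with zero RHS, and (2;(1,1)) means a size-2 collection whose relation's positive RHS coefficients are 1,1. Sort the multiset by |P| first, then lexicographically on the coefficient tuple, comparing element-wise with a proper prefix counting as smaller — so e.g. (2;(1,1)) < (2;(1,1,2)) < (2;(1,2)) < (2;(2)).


|primitive collections| = 14. Relations:

  {1,7}:  v_{1} + v_{7} = 0  ⟹  sig = (2;())
  {3,4}:  v_{3} + v_{4} = 0  ⟹  sig = (2;())
  {1,6}:  v_{1} + v_{6} = v_{8}  ⟹  sig = (2;(1))
  {2,4}:  v_{2} + v_{4} = v_{8}  ⟹  sig = (2;(1))
  {3,8}:  v_{3} + v_{8} = v_{2}  ⟹  sig = (2;(1))
  {7,8}:  v_{7} + v_{8} = v_{6}  ⟹  sig = (2;(1))
  {3,7}:  v_{3} + v_{7} = v_{5} + v_{8}  ⟹  sig = (2;(1,1))
  {2,7}:  v_{2} + v_{7} = v_{5} + 2·v_{8}  ⟹  sig = (2;(1,2))
  {3,6}:  v_{3} + v_{6} = v_{5} + 2·v_{8}  ⟹  sig = (2;(1,2))
  {2,6}:  v_{2} + v_{6} = v_{5} + 3·v_{8}  ⟹  sig = (2;(1,3))
  {1,5,8}:  v_{1} + v_{5} + v_{8} = v_{3}  ⟹  sig = (3;(1))
  {4,5,8}:  v_{4} + v_{5} + v_{8} = v_{7}  ⟹  sig = (3;(1))
  {1,2,5}:  v_{1} + v_{2} + v_{5} = 2·v_{3}  ⟹  sig = (3;(2))
  {4,5,6}:  v_{4} + v_{5} + v_{6} = 2·v_{7}  ⟹  sig = (3;(2))

Sorted signature multiset PRS(X):
    |P|=2: 10 collections, coeffs (), (), (1), (1), (1), (1), (1,1), (1,2), (1,2), (1,3)
    |P|=3: 4 collections, coeffs (1), (1), (2), (2)


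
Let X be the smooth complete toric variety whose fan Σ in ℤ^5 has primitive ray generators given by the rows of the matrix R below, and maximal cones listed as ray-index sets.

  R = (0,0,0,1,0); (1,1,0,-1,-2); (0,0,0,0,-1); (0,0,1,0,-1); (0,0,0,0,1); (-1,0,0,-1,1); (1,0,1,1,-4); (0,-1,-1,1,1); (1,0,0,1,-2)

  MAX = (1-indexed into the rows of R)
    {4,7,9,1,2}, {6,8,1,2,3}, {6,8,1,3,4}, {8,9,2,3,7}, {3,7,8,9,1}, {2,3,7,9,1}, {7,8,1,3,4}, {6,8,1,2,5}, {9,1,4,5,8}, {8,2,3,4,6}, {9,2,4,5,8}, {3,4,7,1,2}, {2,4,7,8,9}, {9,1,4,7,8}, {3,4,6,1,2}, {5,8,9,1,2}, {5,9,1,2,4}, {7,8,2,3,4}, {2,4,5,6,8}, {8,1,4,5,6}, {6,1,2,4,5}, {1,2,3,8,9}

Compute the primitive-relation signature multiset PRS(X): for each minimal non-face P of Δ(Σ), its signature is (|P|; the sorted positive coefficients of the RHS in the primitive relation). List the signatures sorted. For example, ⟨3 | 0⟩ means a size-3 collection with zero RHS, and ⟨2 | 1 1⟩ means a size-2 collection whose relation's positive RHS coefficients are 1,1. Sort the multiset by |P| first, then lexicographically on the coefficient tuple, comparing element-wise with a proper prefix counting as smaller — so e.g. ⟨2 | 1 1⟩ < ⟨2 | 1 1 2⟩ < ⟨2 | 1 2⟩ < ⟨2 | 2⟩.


Primitive collections (7):

  • {3,5}:  v_{3} + v_{5} = 0  ⇒ sig = ⟨2 | 0⟩
  • {6,9}:  v_{6} + v_{9} = v_{3}  ⇒ sig = ⟨2 | 1⟩
  • {5,7}:  v_{5} + v_{7} = v_{4} + v_{9}  ⇒ sig = ⟨2 | 1 1⟩
  • {6,7}:  v_{6} + v_{7} = 2·v_{3} + v_{4}  ⇒ sig = ⟨2 | 1 2⟩
  • {3,4,9}:  v_{3} + v_{4} + v_{9} = v_{7}  ⇒ sig = ⟨3 | 1⟩
  • {1,2,4,8}:  v_{1} + v_{2} + v_{4} + v_{8} = v_{9}  ⇒ sig = ⟨4 | 1⟩
  • {1,2,7,8}:  v_{1} + v_{2} + v_{7} + v_{8} = v_{3} + 2·v_{9}  ⇒ sig = ⟨4 | 1 2⟩

so the primitive-relation signature multiset is
{ ⟨2 | 0⟩,  ⟨2 | 1⟩,  ⟨2 | 1 1⟩,  ⟨2 | 1 2⟩,  ⟨3 | 1⟩,  ⟨4 | 1⟩,  ⟨4 | 1 2⟩ }


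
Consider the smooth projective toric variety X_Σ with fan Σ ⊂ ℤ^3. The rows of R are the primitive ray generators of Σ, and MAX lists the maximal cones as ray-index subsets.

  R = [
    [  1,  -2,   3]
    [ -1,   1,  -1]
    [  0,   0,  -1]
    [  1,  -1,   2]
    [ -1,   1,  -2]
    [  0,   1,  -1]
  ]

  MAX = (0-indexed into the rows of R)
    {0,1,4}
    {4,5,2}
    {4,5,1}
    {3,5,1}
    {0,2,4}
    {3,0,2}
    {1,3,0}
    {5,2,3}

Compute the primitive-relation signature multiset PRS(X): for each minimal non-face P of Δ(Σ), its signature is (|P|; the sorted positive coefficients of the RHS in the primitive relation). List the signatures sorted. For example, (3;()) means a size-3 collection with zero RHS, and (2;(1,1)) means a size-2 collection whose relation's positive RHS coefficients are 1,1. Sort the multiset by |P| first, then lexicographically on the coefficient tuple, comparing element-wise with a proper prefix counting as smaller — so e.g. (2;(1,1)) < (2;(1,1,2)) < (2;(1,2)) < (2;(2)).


Δ(Σ) — 6 vertices, 3 min non-faces:

  • {3,4}:  v_{3} + v_{4} = 0 ; sig = (2;())
  • {0,5}:  v_{0} + v_{5} = v_{3} ; sig = (2;(1))
  • {1,2}:  v_{1} + v_{2} = v_{4} ; sig = (2;(1))

Hence PRS(X_Σ) =
{ (2;()),  (2;(1)) ×2 }


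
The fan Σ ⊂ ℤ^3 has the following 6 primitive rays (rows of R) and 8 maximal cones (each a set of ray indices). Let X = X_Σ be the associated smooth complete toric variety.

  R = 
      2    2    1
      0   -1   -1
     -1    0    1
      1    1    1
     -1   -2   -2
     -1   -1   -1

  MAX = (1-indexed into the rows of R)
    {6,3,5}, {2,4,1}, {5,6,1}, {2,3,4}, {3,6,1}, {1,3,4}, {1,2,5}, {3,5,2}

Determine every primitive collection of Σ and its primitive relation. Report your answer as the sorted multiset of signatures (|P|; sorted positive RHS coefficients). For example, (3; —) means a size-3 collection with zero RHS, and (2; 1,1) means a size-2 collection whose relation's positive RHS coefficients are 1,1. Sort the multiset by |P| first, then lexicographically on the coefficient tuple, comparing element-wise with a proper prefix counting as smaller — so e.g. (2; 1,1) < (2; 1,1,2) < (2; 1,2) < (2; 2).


Δ(Σ) — 6 vertices, 5 min non-faces:

  • {4,6}:  v_{4} + v_{6} = 0  ⇒ sig = (2; —)
  • {2,6}:  v_{2} + v_{6} = v_{5}  ⇒ sig = (2; 1)
  • {4,5}:  v_{4} + v_{5} = v_{2}  ⇒ sig = (2; 1)
  • {1,3,5}:  v_{1} + v_{3} + v_{5} = 0  ⇒ sig = (3; —)
  • {1,2,3}:  v_{1} + v_{2} + v_{3} = v_{4}  ⇒ sig = (3; 1)

so the primitive-relation signature multiset is
[(2; —), (2; 1), (2; 1), (3; —), (3; 1)]


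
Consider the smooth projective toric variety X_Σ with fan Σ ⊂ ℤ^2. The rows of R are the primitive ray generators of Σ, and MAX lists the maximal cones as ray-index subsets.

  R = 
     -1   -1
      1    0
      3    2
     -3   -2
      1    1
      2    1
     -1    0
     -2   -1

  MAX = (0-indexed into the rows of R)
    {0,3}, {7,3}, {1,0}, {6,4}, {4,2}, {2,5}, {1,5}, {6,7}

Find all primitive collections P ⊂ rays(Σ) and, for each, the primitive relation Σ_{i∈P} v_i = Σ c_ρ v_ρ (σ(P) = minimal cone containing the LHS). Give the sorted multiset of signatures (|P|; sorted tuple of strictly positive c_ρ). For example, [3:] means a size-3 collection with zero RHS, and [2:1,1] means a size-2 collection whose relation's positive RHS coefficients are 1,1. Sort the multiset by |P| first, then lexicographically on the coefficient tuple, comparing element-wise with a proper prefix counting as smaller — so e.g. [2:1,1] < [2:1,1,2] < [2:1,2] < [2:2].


Σ has 20 primitive collections:

  P={0,4}:  v_{0} + v_{4} = 0 — sig = [2:]
  P={1,6}:  v_{1} + v_{6} = 0 — sig = [2:]
  P={2,3}:  v_{2} + v_{3} = 0 — sig = [2:]
  P={5,7}:  v_{5} + v_{7} = 0 — sig = [2:]
  P={0,2}:  v_{0} + v_{2} = v_{5} — sig = [2:1]
  P={0,5}:  v_{0} + v_{5} = v_{1} — sig = [2:1]
  P={0,6}:  v_{0} + v_{6} = v_{7} — sig = [2:1]
  P={0,7}:  v_{0} + v_{7} = v_{3} — sig = [2:1]
  P={1,4}:  v_{1} + v_{4} = v_{5} — sig = [2:1]
  P={1,7}:  v_{1} + v_{7} = v_{0} — sig = [2:1]
  P={2,7}:  v_{2} + v_{7} = v_{4} — sig = [2:1]
  P={3,4}:  v_{3} + v_{4} = v_{7} — sig = [2:1]
  P={3,5}:  v_{3} + v_{5} = v_{0} — sig = [2:1]
  P={4,5}:  v_{4} + v_{5} = v_{2} — sig = [2:1]
  P={4,7}:  v_{4} + v_{7} = v_{6} — sig = [2:1]
  P={5,6}:  v_{5} + v_{6} = v_{4} — sig = [2:1]
  P={1,2}:  v_{1} + v_{2} = 2·v_{5} — sig = [2:2]
  P={1,3}:  v_{1} + v_{3} = 2·v_{0} — sig = [2:2]
  P={2,6}:  v_{2} + v_{6} = 2·v_{4} — sig = [2:2]
  P={3,6}:  v_{3} + v_{6} = 2·v_{7} — sig = [2:2]

Signatures (|P|; sorted positive RHS coefficients), sorted:
{ [2:] ×4,  [2:1] ×12,  [2:2] ×4 }


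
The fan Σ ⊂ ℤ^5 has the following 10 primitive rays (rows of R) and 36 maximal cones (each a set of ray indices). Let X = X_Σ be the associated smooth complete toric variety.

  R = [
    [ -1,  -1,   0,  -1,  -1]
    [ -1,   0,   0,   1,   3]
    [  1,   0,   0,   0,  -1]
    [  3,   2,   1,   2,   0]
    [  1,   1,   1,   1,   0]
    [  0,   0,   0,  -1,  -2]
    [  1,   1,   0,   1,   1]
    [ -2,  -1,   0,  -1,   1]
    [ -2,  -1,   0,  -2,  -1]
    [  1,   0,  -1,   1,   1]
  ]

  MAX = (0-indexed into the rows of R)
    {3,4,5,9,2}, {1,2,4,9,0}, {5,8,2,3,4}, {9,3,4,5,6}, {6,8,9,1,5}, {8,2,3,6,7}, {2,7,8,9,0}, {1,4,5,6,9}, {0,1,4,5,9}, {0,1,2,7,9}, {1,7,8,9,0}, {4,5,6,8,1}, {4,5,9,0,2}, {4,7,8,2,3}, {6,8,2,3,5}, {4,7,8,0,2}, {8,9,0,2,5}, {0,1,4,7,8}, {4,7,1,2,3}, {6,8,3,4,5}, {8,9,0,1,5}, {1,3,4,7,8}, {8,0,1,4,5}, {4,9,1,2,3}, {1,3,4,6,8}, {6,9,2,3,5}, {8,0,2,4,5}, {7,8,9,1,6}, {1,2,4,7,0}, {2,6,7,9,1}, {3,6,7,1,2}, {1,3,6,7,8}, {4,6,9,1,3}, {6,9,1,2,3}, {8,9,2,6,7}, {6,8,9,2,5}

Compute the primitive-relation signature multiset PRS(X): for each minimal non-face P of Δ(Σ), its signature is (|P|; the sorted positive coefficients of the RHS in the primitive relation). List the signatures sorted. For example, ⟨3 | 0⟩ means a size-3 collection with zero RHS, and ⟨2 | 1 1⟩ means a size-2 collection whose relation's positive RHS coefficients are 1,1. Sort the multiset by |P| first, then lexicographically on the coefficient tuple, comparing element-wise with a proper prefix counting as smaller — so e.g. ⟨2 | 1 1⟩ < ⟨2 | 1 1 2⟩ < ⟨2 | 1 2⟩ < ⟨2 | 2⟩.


|primitive collections| = 12. Relations:

  {0,6}:  v_{0} + v_{6} = 0  ⇒ sig = ⟨2 | 0⟩
  {5,7}:  v_{5} + v_{7} = v_{8}  ⇒ sig = ⟨2 | 1⟩
  {0,3}:  v_{0} + v_{3} = v_{2} + v_{4}  ⇒ sig = ⟨2 | 1 1⟩
  {1,2,5}:  v_{1} + v_{2} + v_{5} = 0  ⇒ sig = ⟨3 | 0⟩
  {4,8,9}:  v_{4} + v_{8} + v_{9} = 0  ⇒ sig = ⟨3 | 0⟩
  {1,2,8}:  v_{1} + v_{2} + v_{8} = v_{7}  ⇒ sig = ⟨3 | 1⟩
  {2,4,6}:  v_{2} + v_{4} + v_{6} = v_{3}  ⇒ sig = ⟨3 | 1⟩
  {1,3,5}:  v_{1} + v_{3} + v_{5} = v_{4} + v_{6}  ⇒ sig = ⟨3 | 1 1⟩
  {3,8,9}:  v_{3} + v_{8} + v_{9} = v_{2} + v_{6}  ⇒ sig = ⟨3 | 1 1⟩
  {4,7,9}:  v_{4} + v_{7} + v_{9} = v_{1} + v_{2}  ⇒ sig = ⟨3 | 1 1⟩
  {4,6,7}:  v_{4} + v_{6} + v_{7} = v_{1} + v_{3} + v_{8}  ⇒ sig = ⟨3 | 1 1 1⟩
  {3,7,9}:  v_{3} + v_{7} + v_{9} = v_{1} + 2·v_{2} + v_{6}  ⇒ sig = ⟨3 | 1 1 2⟩

Hence PRS(X_Σ) =
    ⟨2 | 0⟩
    ⟨2 | 1⟩
    ⟨2 | 1 1⟩
    ⟨3 | 0⟩
    ⟨3 | 0⟩
    ⟨3 | 1⟩
    ⟨3 | 1⟩
    ⟨3 | 1 1⟩
    ⟨3 | 1 1⟩
    ⟨3 | 1 1⟩
    ⟨3 | 1 1 1⟩
    ⟨3 | 1 1 2⟩


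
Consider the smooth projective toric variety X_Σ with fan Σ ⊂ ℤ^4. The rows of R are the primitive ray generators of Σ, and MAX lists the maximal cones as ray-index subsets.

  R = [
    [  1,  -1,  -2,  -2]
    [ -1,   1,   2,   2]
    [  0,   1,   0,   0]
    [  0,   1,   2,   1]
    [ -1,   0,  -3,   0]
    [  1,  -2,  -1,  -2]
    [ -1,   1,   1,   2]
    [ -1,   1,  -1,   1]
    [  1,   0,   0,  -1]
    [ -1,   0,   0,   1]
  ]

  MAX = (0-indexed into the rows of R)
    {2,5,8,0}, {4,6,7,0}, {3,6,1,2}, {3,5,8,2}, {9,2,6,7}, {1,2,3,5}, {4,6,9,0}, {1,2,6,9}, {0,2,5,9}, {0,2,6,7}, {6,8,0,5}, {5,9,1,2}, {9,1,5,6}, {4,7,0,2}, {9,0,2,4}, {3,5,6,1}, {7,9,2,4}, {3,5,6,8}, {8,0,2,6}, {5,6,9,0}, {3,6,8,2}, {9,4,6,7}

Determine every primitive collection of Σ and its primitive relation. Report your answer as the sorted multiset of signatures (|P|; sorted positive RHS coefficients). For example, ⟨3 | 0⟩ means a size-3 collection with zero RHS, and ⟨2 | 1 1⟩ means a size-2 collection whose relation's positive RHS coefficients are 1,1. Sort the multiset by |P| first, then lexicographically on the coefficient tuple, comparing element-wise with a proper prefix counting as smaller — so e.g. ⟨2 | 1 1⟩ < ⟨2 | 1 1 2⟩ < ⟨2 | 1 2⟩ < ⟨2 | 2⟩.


Primitive collections (17):

  P = {0,1}:  v_{0} + v_{1} = 0  ⇒ sig = ⟨2 | 0⟩
  P = {8,9}:  v_{8} + v_{9} = 0  ⇒ sig = ⟨2 | 0⟩
  P = {0,3}:  v_{0} + v_{3} = v_{8}  ⇒ sig = ⟨2 | 1⟩
  P = {1,8}:  v_{1} + v_{8} = v_{3}  ⇒ sig = ⟨2 | 1⟩
  P = {3,4}:  v_{3} + v_{4} = v_{7}  ⇒ sig = ⟨2 | 1⟩
  P = {3,9}:  v_{3} + v_{9} = v_{1}  ⇒ sig = ⟨2 | 1⟩
  P = {1,4}:  v_{1} + v_{4} = v_{7} + v_{9}  ⇒ sig = ⟨2 | 1 1⟩
  P = {3,7}:  v_{3} + v_{7} = v_{2} + v_{6}  ⇒ sig = ⟨2 | 1 1⟩
  P = {4,8}:  v_{4} + v_{8} = v_{0} + v_{7}  ⇒ sig = ⟨2 | 1 1⟩
  P = {5,7}:  v_{5} + v_{7} = v_{0} + v_{9}  ⇒ sig = ⟨2 | 1 1⟩
  P = {1,7}:  v_{1} + v_{7} = v_{2} + v_{6} + v_{9}  ⇒ sig = ⟨2 | 1 1 1⟩
  P = {7,8}:  v_{7} + v_{8} = v_{0} + v_{2} + v_{6}  ⇒ sig = ⟨2 | 1 1 1⟩
  P = {4,5}:  v_{4} + v_{5} = 2·v_{0} + 2·v_{9}  ⇒ sig = ⟨2 | 2 2⟩
  P = {2,5,6}:  v_{2} + v_{5} + v_{6} = 0  ⇒ sig = ⟨3 | 0⟩
  P = {0,7,9}:  v_{0} + v_{7} + v_{9} = v_{4}  ⇒ sig = ⟨3 | 1⟩
  P = {2,4,6}:  v_{2} + v_{4} + v_{6} = 2·v_{7}  ⇒ sig = ⟨3 | 2⟩
  P = {0,2,6,9}:  v_{0} + v_{2} + v_{6} + v_{9} = v_{7}  ⇒ sig = ⟨4 | 1⟩

so the primitive-relation signature multiset is
{ ⟨2 | 0⟩ ×2,  ⟨2 | 1⟩ ×4,  ⟨2 | 1 1⟩ ×4,  ⟨2 | 1 1 1⟩ ×2,  ⟨2 | 2 2⟩,  ⟨3 | 0⟩,  ⟨3 | 1⟩,  ⟨3 | 2⟩,  ⟨4 | 1⟩ }


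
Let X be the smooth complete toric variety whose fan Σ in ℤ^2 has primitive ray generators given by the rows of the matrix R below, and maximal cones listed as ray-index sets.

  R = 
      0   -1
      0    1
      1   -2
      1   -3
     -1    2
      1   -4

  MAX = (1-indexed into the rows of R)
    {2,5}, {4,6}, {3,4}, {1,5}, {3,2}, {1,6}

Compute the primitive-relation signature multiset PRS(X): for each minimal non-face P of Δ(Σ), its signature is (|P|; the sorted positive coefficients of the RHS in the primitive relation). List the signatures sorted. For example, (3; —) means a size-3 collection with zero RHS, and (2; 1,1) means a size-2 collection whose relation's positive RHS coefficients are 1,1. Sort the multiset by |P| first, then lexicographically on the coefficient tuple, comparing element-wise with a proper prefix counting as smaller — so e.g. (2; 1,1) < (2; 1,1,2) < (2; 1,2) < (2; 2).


The 9 primitive collections of Σ (r=6, n=2):

  P={1,2}:  v_{1} + v_{2} = 0  so sig = (2; —)
  P={3,5}:  v_{3} + v_{5} = 0  so sig = (2; —)
  P={1,3}:  v_{1} + v_{3} = v_{4}  so sig = (2; 1)
  P={1,4}:  v_{1} + v_{4} = v_{6}  so sig = (2; 1)
  P={2,4}:  v_{2} + v_{4} = v_{3}  so sig = (2; 1)
  P={2,6}:  v_{2} + v_{6} = v_{4}  so sig = (2; 1)
  P={4,5}:  v_{4} + v_{5} = v_{1}  so sig = (2; 1)
  P={3,6}:  v_{3} + v_{6} = 2·v_{4}  so sig = (2; 2)
  P={5,6}:  v_{5} + v_{6} = 2·v_{1}  so sig = (2; 2)

so the primitive-relation signature multiset is
{ (2; —) ×2,  (2; 1) ×5,  (2; 2) ×2 }


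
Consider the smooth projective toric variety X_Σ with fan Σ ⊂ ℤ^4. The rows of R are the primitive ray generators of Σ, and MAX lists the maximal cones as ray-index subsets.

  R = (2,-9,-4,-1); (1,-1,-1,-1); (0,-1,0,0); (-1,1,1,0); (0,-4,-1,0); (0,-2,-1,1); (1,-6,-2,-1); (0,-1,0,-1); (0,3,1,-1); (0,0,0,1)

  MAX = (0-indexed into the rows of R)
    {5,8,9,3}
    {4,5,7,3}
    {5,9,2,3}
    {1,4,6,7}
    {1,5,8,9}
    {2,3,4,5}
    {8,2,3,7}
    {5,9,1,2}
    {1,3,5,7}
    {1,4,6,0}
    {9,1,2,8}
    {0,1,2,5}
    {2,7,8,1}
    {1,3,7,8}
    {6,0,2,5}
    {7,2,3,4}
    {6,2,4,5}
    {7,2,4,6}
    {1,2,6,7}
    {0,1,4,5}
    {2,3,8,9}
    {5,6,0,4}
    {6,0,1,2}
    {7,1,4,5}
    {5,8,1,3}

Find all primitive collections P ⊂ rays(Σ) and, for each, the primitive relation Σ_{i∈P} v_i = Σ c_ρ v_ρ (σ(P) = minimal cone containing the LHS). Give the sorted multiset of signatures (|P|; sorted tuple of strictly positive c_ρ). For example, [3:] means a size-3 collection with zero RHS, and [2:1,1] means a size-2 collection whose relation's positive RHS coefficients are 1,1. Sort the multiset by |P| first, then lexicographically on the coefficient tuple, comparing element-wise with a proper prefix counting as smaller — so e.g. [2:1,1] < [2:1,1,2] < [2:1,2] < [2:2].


The 20 primitive collections of Σ (r=10, n=4):

  P={4,8}:  v_{4} + v_{8} = v_{7}  →  sig = [2:1]
  P={7,9}:  v_{7} + v_{9} = v_{2}  →  sig = [2:1]
  P={3,6}:  v_{3} + v_{6} = v_{4} + v_{7}  →  sig = [2:1,1]
  P={6,8}:  v_{6} + v_{8} = v_{1} + v_{2} + v_{7}  →  sig = [2:1,1,1]
  P={0,3}:  v_{0} + v_{3} = v_{1} + v_{4} + v_{5} + v_{7}  →  sig = [2:1,1,1,1]
  P={6,9}:  v_{6} + v_{9} = v_{1} + 3·v_{2} + v_{5}  →  sig = [2:1,1,3]
  P={0,8}:  v_{0} + v_{8} = 2·v_{1} + v_{4}  →  sig = [2:1,2]
  P={4,9}:  v_{4} + v_{9} = 2·v_{2} + v_{5}  →  sig = [2:1,2]
  P={0,7}:  v_{0} + v_{7} = 2·v_{1} + 2·v_{4}  →  sig = [2:2,2]
  P={0,9}:  v_{0} + v_{9} = 2·v_{1} + 3·v_{2} + 2·v_{5}  →  sig = [2:2,2,3]
  P={1,3,9}:  v_{1} + v_{3} + v_{9} = 0  →  sig = [3:]
  P={2,5,8}:  v_{2} + v_{5} + v_{8} = 0  →  sig = [3:]
  P={1,2,3}:  v_{1} + v_{2} + v_{3} = v_{7}  →  sig = [3:1]
  P={1,2,4}:  v_{1} + v_{2} + v_{4} = v_{6}  →  sig = [3:1]
  P={1,5,6}:  v_{1} + v_{5} + v_{6} = v_{0}  →  sig = [3:1]
  P={2,5,7}:  v_{2} + v_{5} + v_{7} = v_{4}  →  sig = [3:1]
  P={5,7,8}:  v_{5} + v_{7} + v_{8} = v_{1} + v_{3}  →  sig = [3:1,1]
  P={0,2,4}:  v_{0} + v_{2} + v_{4} = v_{5} + 2·v_{6}  →  sig = [3:1,2]
  P={1,3,4}:  v_{1} + v_{3} + v_{4} = v_{5} + 2·v_{7}  →  sig = [3:1,2]
  P={5,6,7}:  v_{5} + v_{6} + v_{7} = v_{1} + 2·v_{4}  →  sig = [3:1,2]

Sorted signature multiset PRS(X):
    |P|=2: 10 collections, coeffs (1), (1), (1,1), (1,1,1), (1,1,1,1), (1,1,3), (1,2), (1,2), (2,2), (2,2,3)
    |P|=3: 10 collections, coeffs (), (), (1), (1), (1), (1), (1,1), (1,2), (1,2), (1,2)


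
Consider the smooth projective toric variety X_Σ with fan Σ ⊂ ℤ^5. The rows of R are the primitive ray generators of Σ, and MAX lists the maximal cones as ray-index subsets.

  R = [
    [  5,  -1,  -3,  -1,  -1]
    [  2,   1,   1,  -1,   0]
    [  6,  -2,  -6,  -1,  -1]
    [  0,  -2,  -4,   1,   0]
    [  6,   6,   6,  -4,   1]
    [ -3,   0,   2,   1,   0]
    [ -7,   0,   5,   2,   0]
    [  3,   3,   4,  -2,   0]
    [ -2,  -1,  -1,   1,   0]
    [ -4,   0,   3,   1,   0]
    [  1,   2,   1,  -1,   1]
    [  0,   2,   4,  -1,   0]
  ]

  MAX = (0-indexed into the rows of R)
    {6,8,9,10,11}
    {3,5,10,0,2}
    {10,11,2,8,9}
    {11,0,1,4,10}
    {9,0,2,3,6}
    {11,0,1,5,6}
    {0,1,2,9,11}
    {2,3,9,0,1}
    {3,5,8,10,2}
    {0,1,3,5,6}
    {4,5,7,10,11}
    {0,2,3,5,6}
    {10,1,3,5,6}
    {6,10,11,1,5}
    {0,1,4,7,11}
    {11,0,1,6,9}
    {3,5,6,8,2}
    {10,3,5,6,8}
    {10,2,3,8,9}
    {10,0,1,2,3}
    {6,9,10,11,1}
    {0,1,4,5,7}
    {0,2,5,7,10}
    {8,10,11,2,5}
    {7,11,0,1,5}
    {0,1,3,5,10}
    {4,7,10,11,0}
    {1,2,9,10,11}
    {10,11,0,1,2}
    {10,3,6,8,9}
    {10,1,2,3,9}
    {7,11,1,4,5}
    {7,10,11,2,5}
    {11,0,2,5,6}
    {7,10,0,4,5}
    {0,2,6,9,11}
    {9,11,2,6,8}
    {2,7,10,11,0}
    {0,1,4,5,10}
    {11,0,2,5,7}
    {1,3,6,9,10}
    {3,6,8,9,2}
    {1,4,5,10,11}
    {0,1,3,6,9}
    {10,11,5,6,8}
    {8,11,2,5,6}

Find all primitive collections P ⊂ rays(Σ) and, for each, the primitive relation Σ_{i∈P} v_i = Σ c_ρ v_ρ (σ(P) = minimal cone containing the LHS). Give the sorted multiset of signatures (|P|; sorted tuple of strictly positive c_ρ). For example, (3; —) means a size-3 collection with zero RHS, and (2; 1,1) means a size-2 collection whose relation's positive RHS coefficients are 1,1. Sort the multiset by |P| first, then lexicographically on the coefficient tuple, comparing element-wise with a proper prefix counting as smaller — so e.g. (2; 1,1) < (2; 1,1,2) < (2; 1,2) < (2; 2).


Σ has 22 primitive collections:

  P = {1,8}:  v_{1} + v_{8} = 0 ; sig = (2; —)
  P = {3,11}:  v_{3} + v_{11} = 0 ; sig = (2; —)
  P = {5,9}:  v_{5} + v_{9} = v_{6} ; sig = (2; 1)
  P = {0,8}:  v_{0} + v_{8} = v_{2} + v_{5} ; sig = (2; 1,1)
  P = {4,8}:  v_{4} + v_{8} = v_{7} + v_{10} ; sig = (2; 1,1)
  P = {3,7}:  v_{3} + v_{7} = v_{0} + v_{5} + v_{10} ; sig = (2; 1,1,1)
  P = {7,9}:  v_{7} + v_{9} = v_{1} + v_{5} + v_{11} ; sig = (2; 1,1,1)
  P = {3,4}:  v_{3} + v_{4} = v_{0} + v_{1} + v_{5} + 2·v_{10} ; sig = (2; 1,1,1,2)
  P = {4,9}:  v_{4} + v_{9} = 2·v_{1} + v_{5} + v_{10} + v_{11} ; sig = (2; 1,1,1,2)
  P = {7,8}:  v_{7} + v_{8} = v_{2} + 2·v_{5} + v_{10} + v_{11} ; sig = (2; 1,1,1,2)
  P = {6,7}:  v_{6} + v_{7} = v_{1} + 2·v_{5} + v_{11} ; sig = (2; 1,1,2)
  P = {4,6}:  v_{4} + v_{6} = 2·v_{1} + 2·v_{5} + v_{10} + v_{11} ; sig = (2; 1,1,2,2)
  P = {2,4}:  v_{2} + v_{4} = 2·v_{0} + 2·v_{10} + v_{11} ; sig = (2; 1,2,2)
  P = {2,6,10}:  v_{2} + v_{6} + v_{10} = 0 ; sig = (3; —)
  P = {0,9,10}:  v_{0} + v_{9} + v_{10} = v_{1} ; sig = (3; 1)
  P = {1,2,5}:  v_{1} + v_{2} + v_{5} = v_{0} ; sig = (3; 1)
  P = {1,7,10}:  v_{1} + v_{7} + v_{10} = v_{4} ; sig = (3; 1)
  P = {0,6,10}:  v_{0} + v_{6} + v_{10} = v_{1} + v_{5} ; sig = (3; 1,1)
  P = {1,2,6}:  v_{1} + v_{2} + v_{6} = v_{0} + v_{9} ; sig = (3; 1,1)
  P = {1,2,7}:  v_{1} + v_{2} + v_{7} = 2·v_{0} + v_{10} + v_{11} ; sig = (3; 1,1,2)
  P = {0,5,10,11}:  v_{0} + v_{5} + v_{10} + v_{11} = v_{7} ; sig = (4; 1)
  P = {0,4,5,11}:  v_{0} + v_{4} + v_{5} + v_{11} = v_{1} + 2·v_{7} ; sig = (4; 1,2)

so the primitive-relation signature multiset is
{ (2; —) ×2,  (2; 1),  (2; 1,1) ×2,  (2; 1,1,1) ×2,  (2; 1,1,1,2) ×3,  (2; 1,1,2),  (2; 1,1,2,2),  (2; 1,2,2),  (3; —),  (3; 1) ×3,  (3; 1,1) ×2,  (3; 1,1,2),  (4; 1),  (4; 1,2) }


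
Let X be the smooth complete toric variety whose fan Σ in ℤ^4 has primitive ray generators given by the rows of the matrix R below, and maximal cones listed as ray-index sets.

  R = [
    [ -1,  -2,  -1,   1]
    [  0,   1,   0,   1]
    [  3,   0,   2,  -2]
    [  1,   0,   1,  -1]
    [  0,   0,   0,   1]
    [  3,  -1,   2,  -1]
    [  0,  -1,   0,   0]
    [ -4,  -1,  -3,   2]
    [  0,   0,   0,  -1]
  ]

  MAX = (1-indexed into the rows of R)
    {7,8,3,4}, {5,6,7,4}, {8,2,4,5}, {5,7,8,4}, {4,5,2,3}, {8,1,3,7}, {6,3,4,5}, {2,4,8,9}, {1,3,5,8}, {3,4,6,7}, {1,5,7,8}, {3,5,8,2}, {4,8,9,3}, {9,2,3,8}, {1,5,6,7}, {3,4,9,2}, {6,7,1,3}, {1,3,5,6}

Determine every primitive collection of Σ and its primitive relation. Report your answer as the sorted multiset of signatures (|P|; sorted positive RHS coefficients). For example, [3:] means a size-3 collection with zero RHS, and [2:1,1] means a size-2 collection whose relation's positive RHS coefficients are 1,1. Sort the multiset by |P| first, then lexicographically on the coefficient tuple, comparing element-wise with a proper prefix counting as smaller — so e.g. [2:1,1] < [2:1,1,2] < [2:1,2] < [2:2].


12 minimal non-faces of Δ(Σ) (on 9 rays):

  P = {5,9}:  v_{5} + v_{9} = 0 ; sig = [2:]
  P = {2,7}:  v_{2} + v_{7} = v_{5} ; sig = [2:1]
  P = {6,8}:  v_{6} + v_{8} = v_{1} ; sig = [2:1]
  P = {6,9}:  v_{6} + v_{9} = v_{3} + v_{7} ; sig = [2:1,1]
  P = {1,9}:  v_{1} + v_{9} = v_{3} + v_{7} + v_{8} ; sig = [2:1,1,1]
  P = {7,9}:  v_{7} + v_{9} = v_{3} + v_{4} + v_{8} ; sig = [2:1,1,1]
  P = {1,2}:  v_{1} + v_{2} = v_{3} + 2·v_{5} + v_{8} ; sig = [2:1,1,2]
  P = {2,6}:  v_{2} + v_{6} = v_{3} + 2·v_{5} ; sig = [2:1,2]
  P = {1,4}:  v_{1} + v_{4} = 2·v_{7} ; sig = [2:2]
  P = {3,5,7}:  v_{3} + v_{5} + v_{7} = v_{6} ; sig = [3:1]
  P = {2,3,4,8}:  v_{2} + v_{3} + v_{4} + v_{8} = 0 ; sig = [4:]
  P = {3,4,5,8}:  v_{3} + v_{4} + v_{5} + v_{8} = v_{7} ; sig = [4:1]

Signatures (|P|; sorted positive RHS coefficients), sorted:
[[2:], [2:1], [2:1], [2:1,1], [2:1,1,1], [2:1,1,1], [2:1,1,2], [2:1,2], [2:2], [3:1], [4:], [4:1]]


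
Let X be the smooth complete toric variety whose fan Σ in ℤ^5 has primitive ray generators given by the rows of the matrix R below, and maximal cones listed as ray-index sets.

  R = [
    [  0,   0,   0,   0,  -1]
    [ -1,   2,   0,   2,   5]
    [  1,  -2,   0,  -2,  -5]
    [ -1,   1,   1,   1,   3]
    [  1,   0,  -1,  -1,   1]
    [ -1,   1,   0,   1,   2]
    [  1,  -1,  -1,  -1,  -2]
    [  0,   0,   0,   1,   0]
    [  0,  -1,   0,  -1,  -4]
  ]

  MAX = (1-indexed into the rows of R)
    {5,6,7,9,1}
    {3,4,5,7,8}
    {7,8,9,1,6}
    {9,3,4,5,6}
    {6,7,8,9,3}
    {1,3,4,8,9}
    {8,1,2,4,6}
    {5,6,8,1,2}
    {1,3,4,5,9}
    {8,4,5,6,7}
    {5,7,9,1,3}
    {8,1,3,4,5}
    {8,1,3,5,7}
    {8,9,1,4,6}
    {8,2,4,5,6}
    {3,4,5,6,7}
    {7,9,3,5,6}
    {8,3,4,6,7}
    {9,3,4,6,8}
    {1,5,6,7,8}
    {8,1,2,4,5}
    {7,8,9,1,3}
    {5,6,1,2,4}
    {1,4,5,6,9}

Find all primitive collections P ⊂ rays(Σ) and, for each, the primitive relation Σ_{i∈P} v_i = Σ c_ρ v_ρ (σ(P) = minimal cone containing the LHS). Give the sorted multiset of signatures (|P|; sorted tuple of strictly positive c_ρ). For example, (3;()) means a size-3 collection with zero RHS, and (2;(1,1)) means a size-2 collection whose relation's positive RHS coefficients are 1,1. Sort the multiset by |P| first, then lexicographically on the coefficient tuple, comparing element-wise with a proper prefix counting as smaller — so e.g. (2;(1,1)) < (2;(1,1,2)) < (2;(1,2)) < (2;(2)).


Primitive collections (9):

  {2,3}:  v_{2} + v_{3} = 0  →  sig = (2;())
  {2,9}:  v_{2} + v_{9} = v_{1} + v_{6}  →  sig = (2;(1,1))
  {2,7}:  v_{2} + v_{7} = v_{5} + v_{6} + v_{8}  →  sig = (2;(1,1,1))
  {1,4,7}:  v_{1} + v_{4} + v_{7} = 0  →  sig = (3;())
  {1,3,6}:  v_{1} + v_{3} + v_{6} = v_{9}  →  sig = (3;(1))
  {4,7,9}:  v_{4} + v_{7} + v_{9} = v_{3} + v_{6}  →  sig = (3;(1,1))
  {5,8,9}:  v_{5} + v_{8} + v_{9} = v_{1} + v_{7}  →  sig = (3;(1,1))
  {3,5,6,8}:  v_{3} + v_{5} + v_{6} + v_{8} = v_{7}  →  sig = (4;(1))
  {1,4,5,6,8}:  v_{1} + v_{4} + v_{5} + v_{6} + v_{8} = v_{2}  →  sig = (5;(1))

so the primitive-relation signature multiset is
    (2;())
    (2;(1,1))
    (2;(1,1,1))
    (3;())
    (3;(1))
    (3;(1,1))
    (3;(1,1))
    (4;(1))
    (5;(1))


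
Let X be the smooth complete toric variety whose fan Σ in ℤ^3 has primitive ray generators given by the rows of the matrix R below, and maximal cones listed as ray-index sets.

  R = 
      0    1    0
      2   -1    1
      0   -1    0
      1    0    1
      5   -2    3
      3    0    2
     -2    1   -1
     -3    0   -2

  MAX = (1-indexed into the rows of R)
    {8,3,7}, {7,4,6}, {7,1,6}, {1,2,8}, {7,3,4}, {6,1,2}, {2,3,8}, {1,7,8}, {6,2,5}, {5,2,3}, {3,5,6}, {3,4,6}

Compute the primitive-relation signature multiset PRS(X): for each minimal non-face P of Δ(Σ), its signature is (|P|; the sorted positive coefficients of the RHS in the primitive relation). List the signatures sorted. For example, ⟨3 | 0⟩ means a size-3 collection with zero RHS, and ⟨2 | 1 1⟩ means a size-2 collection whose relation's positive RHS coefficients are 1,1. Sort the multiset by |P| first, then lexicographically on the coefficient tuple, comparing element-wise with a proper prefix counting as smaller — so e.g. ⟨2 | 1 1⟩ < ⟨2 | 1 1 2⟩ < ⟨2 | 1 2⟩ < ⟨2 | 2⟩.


Minimal non-faces — 12 found among 8 rays, 12 max cones:

  • {1,3}:  v_{1} + v_{3} = 0  so sig = ⟨2 | 0⟩
  • {2,7}:  v_{2} + v_{7} = 0  so sig = ⟨2 | 0⟩
  • {6,8}:  v_{6} + v_{8} = 0  so sig = ⟨2 | 0⟩
  • {1,4}:  v_{1} + v_{4} = v_{6} + v_{7}  so sig = ⟨2 | 1 1⟩
  • {1,5}:  v_{1} + v_{5} = v_{2} + v_{6}  so sig = ⟨2 | 1 1⟩
  • {2,4}:  v_{2} + v_{4} = v_{3} + v_{6}  so sig = ⟨2 | 1 1⟩
  • {4,8}:  v_{4} + v_{8} = v_{3} + v_{7}  so sig = ⟨2 | 1 1⟩
  • {5,7}:  v_{5} + v_{7} = v_{3} + v_{6}  so sig = ⟨2 | 1 1⟩
  • {5,8}:  v_{5} + v_{8} = v_{2} + v_{3}  so sig = ⟨2 | 1 1⟩
  • {4,5}:  v_{4} + v_{5} = 2·v_{3} + 2·v_{6}  so sig = ⟨2 | 2 2⟩
  • {2,3,6}:  v_{2} + v_{3} + v_{6} = v_{5}  so sig = ⟨3 | 1⟩
  • {3,6,7}:  v_{3} + v_{6} + v_{7} = v_{4}  so sig = ⟨3 | 1⟩

Signatures (|P|; sorted positive RHS coefficients), sorted:
    |P|=2: 10 collections, coeffs (), (), (), (1,1), (1,1), (1,1), (1,1), (1,1), (1,1), (2,2)
    |P|=3: 2 collections, coeffs (1), (1)


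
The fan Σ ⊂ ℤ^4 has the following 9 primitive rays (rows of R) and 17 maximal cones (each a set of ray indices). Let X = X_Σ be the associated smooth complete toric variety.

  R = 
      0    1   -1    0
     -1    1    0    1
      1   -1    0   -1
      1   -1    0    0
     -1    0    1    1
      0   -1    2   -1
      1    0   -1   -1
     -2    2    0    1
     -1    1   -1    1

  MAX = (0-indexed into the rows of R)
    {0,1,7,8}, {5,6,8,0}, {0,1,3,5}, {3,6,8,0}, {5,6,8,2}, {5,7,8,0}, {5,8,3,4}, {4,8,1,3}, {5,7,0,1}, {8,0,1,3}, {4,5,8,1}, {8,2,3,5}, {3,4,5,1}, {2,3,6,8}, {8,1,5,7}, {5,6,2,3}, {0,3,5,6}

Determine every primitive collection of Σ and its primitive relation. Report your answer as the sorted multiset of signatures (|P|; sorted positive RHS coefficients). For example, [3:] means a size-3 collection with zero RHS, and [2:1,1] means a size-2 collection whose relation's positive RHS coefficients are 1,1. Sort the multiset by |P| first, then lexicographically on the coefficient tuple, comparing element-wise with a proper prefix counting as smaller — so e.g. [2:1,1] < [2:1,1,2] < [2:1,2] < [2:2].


Σ has 14 primitive collections:

  • {1,2}:  v_{1} + v_{2} = 0 ; sig = [2:]
  • {4,6}:  v_{4} + v_{6} = 0 ; sig = [2:]
  • {0,2}:  v_{0} + v_{2} = v_{6} ; sig = [2:1]
  • {0,4}:  v_{0} + v_{4} = v_{1} ; sig = [2:1]
  • {1,6}:  v_{1} + v_{6} = v_{0} ; sig = [2:1]
  • {3,7}:  v_{3} + v_{7} = v_{1} ; sig = [2:1]
  • {2,4}:  v_{2} + v_{4} = v_{3} + v_{5} + v_{8} ; sig = [2:1,1,1]
  • {2,7}:  v_{2} + v_{7} = v_{0} + v_{5} + v_{8} ; sig = [2:1,1,1]
  • {4,7}:  v_{4} + v_{7} = 2·v_{1} + v_{5} + v_{8} ; sig = [2:1,1,2]
  • {6,7}:  v_{6} + v_{7} = 2·v_{0} + v_{5} + v_{8} ; sig = [2:1,1,2]
  • {0,3,5,8}:  v_{0} + v_{3} + v_{5} + v_{8} = 0 ; sig = [4:]
  • {0,1,5,8}:  v_{0} + v_{1} + v_{5} + v_{8} = v_{7} ; sig = [4:1]
  • {1,3,5,8}:  v_{1} + v_{3} + v_{5} + v_{8} = v_{4} ; sig = [4:1]
  • {3,5,6,8}:  v_{3} + v_{5} + v_{6} + v_{8} = v_{2} ; sig = [4:1]

Sorted signature multiset PRS(X):
    |P|=2: 10 collections, coeffs (), (), (1), (1), (1), (1), (1,1,1), (1,1,1), (1,1,2), (1,1,2)
    |P|=4: 4 collections, coeffs (), (1), (1), (1)


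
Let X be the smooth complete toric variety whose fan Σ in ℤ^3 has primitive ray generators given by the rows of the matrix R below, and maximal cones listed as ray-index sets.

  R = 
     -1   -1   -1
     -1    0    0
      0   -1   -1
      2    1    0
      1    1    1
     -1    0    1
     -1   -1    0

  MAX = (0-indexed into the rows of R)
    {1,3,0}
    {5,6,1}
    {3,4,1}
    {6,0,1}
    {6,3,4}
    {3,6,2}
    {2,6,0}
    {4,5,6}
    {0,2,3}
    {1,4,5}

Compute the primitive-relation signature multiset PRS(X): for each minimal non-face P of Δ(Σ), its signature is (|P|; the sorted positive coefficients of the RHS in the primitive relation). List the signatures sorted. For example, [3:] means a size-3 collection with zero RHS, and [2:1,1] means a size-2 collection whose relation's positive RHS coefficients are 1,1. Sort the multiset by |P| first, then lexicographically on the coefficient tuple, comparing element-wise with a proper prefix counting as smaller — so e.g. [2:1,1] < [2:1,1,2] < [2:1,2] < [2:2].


9 minimal non-faces of Δ(Σ) (on 7 rays):

  • {0,4}:  v_{0} + v_{4} = 0  so sig = [2:]
  • {1,2}:  v_{1} + v_{2} = v_{0}  so sig = [2:1]
  • {2,5}:  v_{2} + v_{5} = v_{6}  so sig = [2:1]
  • {3,5}:  v_{3} + v_{5} = v_{4}  so sig = [2:1]
  • {0,5}:  v_{0} + v_{5} = v_{1} + v_{6}  so sig = [2:1,1]
  • {2,4}:  v_{2} + v_{4} = v_{3} + v_{6}  so sig = [2:1,1]
  • {1,3,6}:  v_{1} + v_{3} + v_{6} = 0  so sig = [3:]
  • {0,3,6}:  v_{0} + v_{3} + v_{6} = v_{2}  so sig = [3:1]
  • {1,4,6}:  v_{1} + v_{4} + v_{6} = v_{5}  so sig = [3:1]

Signatures (|P|; sorted positive RHS coefficients), sorted:
[[2:], [2:1], [2:1], [2:1], [2:1,1], [2:1,1], [3:], [3:1], [3:1]]
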